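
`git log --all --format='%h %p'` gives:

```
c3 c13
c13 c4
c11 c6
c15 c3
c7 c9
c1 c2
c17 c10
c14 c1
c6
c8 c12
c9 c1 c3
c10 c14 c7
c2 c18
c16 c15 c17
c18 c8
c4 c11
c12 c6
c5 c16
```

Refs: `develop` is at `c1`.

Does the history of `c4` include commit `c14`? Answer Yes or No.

No

Ancestors of c4: {c11, c4, c6}.
c14 is not in that set, so it is not an ancestor of c4.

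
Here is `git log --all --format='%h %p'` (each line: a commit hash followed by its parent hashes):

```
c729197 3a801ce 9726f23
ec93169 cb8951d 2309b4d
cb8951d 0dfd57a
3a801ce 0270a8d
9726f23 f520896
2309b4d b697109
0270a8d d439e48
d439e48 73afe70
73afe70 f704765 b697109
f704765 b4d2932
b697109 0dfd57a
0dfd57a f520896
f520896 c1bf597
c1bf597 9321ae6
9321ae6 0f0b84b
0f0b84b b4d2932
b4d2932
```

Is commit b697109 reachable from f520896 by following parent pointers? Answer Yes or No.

Ancestors of f520896: {0f0b84b, 9321ae6, b4d2932, c1bf597, f520896}.
b697109 is not in that set, so it is not an ancestor of f520896.

No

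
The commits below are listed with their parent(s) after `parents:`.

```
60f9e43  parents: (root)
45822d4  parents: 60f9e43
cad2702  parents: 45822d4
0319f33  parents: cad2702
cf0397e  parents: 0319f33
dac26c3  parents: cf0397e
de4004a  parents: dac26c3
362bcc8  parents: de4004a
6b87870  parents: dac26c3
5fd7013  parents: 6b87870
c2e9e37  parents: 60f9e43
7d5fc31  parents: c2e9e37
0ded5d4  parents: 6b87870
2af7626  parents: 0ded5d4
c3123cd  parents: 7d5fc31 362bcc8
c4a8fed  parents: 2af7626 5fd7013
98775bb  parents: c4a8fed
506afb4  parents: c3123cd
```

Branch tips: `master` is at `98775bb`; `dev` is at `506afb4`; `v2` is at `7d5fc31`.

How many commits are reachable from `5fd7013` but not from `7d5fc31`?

7

Reachable from 5fd7013: {0319f33, 45822d4, 5fd7013, 60f9e43, 6b87870, cad2702, cf0397e, dac26c3}.
Reachable from 7d5fc31: {60f9e43, 7d5fc31, c2e9e37}.
In 5fd7013's history but not 7d5fc31's: {0319f33, 45822d4, 5fd7013, 6b87870, cad2702, cf0397e, dac26c3} — 7 commits.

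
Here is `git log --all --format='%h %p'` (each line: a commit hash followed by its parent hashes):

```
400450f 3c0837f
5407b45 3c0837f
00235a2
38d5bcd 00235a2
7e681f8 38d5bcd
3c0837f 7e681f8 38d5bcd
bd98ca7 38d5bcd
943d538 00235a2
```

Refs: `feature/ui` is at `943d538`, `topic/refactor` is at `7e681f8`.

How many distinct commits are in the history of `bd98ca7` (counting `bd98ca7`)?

3

Walking parent pointers from bd98ca7: reachable set = {00235a2, 38d5bcd, bd98ca7}.
That is 3 commits.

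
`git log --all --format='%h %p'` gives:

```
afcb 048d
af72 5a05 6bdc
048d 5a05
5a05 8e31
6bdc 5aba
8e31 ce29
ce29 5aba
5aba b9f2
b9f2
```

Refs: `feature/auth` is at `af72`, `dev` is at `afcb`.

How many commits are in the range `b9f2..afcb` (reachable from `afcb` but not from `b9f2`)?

Reachable from afcb: {048d, 5a05, 5aba, 8e31, afcb, b9f2, ce29}.
Reachable from b9f2: {b9f2}.
In afcb's history but not b9f2's: {048d, 5a05, 5aba, 8e31, afcb, ce29} — 6 commits.

6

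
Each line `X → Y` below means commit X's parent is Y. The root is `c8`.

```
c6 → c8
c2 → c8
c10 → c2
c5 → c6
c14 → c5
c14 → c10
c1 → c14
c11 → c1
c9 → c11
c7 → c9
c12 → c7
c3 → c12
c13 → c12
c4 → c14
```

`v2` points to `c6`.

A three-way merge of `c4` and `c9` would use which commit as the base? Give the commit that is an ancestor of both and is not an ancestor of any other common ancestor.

c14

Ancestors of c4: {c10, c14, c2, c4, c5, c6, c8}.
Ancestors of c9: {c1, c10, c11, c14, c2, c5, c6, c8, c9}.
Common ancestors: {c10, c14, c2, c5, c6, c8}.
Among these, c14 is not an ancestor of any other common ancestor — it is the merge base.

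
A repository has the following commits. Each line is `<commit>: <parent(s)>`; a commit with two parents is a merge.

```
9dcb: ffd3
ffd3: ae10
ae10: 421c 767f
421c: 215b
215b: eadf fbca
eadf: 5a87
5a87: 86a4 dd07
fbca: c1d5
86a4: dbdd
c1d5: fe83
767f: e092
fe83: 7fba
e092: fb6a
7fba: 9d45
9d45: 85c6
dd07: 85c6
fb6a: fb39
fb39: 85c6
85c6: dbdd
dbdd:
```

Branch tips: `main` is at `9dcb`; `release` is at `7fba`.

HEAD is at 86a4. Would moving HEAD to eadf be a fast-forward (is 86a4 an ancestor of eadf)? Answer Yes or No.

Yes

A fast-forward from 86a4 to eadf is possible iff 86a4 is an ancestor of eadf.
Ancestors of eadf: {5a87, 85c6, 86a4, dbdd, dd07, eadf}.
86a4 is among them, so fast-forward is possible.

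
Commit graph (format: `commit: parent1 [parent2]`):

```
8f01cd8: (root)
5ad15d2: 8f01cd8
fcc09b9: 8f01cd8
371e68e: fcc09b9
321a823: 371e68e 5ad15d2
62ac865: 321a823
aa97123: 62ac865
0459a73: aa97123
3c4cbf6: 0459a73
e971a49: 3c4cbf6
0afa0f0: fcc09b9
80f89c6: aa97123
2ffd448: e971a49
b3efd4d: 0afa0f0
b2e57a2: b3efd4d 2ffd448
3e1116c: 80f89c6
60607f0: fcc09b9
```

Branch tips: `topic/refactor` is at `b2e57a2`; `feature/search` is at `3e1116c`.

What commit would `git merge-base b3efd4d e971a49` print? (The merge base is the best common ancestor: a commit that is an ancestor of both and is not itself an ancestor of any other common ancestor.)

Ancestors of b3efd4d: {0afa0f0, 8f01cd8, b3efd4d, fcc09b9}.
Ancestors of e971a49: {0459a73, 321a823, 371e68e, 3c4cbf6, 5ad15d2, 62ac865, 8f01cd8, aa97123, e971a49, fcc09b9}.
Common ancestors: {8f01cd8, fcc09b9}.
Among these, fcc09b9 is not an ancestor of any other common ancestor — it is the merge base.

fcc09b9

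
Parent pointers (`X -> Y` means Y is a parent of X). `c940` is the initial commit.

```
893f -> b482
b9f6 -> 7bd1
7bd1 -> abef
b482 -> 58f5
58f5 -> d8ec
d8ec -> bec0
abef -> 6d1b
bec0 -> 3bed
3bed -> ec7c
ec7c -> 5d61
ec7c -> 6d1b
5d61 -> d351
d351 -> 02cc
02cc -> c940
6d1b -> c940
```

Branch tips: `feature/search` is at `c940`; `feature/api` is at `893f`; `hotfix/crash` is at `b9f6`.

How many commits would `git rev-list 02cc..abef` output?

Reachable from abef: {6d1b, abef, c940}.
Reachable from 02cc: {02cc, c940}.
In abef's history but not 02cc's: {6d1b, abef} — 2 commits.

2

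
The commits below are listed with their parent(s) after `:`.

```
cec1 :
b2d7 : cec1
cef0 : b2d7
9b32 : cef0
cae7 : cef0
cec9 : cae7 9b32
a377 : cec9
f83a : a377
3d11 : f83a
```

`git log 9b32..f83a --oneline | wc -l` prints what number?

4

Reachable from f83a: {9b32, a377, b2d7, cae7, cec1, cec9, cef0, f83a}.
Reachable from 9b32: {9b32, b2d7, cec1, cef0}.
In f83a's history but not 9b32's: {a377, cae7, cec9, f83a} — 4 commits.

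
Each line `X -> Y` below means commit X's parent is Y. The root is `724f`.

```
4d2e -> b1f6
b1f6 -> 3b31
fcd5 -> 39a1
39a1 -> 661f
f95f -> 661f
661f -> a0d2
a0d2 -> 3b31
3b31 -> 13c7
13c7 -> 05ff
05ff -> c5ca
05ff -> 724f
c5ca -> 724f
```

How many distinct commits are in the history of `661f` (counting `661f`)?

7

Walking parent pointers from 661f: reachable set = {05ff, 13c7, 3b31, 661f, 724f, a0d2, c5ca}.
That is 7 commits.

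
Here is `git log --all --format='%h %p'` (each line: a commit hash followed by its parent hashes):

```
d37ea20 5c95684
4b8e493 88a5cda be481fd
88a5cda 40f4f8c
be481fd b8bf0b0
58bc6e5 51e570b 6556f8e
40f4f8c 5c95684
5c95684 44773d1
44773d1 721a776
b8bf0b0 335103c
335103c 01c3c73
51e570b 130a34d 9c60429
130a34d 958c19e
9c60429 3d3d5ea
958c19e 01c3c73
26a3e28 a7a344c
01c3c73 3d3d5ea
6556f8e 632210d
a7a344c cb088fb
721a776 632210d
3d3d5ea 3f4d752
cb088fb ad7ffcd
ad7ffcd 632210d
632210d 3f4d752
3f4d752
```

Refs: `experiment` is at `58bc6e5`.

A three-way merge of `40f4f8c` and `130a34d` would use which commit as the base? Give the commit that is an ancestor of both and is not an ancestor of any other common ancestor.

3f4d752

Ancestors of 40f4f8c: {3f4d752, 40f4f8c, 44773d1, 5c95684, 632210d, 721a776}.
Ancestors of 130a34d: {01c3c73, 130a34d, 3d3d5ea, 3f4d752, 958c19e}.
Common ancestors: {3f4d752}.
The only common ancestor is 3f4d752, so it is the merge base.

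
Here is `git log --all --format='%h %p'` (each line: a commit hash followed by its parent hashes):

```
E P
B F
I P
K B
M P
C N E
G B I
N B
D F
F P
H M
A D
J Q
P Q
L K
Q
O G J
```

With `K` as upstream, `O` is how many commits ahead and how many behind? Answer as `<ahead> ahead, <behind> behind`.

Reachable from O: {B, F, G, I, J, O, P, Q}.
Reachable from K: {B, F, K, P, Q}.
Only in O's history (ahead): {G, I, J, O} — 4.
Only in K's history (behind): {K} — 1.

4 ahead, 1 behind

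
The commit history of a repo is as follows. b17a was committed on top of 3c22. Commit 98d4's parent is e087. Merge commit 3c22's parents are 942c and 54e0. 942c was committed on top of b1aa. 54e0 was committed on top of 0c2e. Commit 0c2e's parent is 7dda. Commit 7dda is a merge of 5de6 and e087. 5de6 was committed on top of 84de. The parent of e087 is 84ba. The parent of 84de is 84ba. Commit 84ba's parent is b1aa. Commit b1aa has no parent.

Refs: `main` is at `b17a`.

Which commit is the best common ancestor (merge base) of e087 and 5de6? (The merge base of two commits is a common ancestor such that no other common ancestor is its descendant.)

84ba

Ancestors of e087: {84ba, b1aa, e087}.
Ancestors of 5de6: {5de6, 84ba, 84de, b1aa}.
Common ancestors: {84ba, b1aa}.
Among these, 84ba is not an ancestor of any other common ancestor — it is the merge base.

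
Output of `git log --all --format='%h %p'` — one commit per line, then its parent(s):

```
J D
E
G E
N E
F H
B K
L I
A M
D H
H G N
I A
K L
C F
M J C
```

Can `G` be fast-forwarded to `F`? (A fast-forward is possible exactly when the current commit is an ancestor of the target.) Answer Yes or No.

A fast-forward from G to F is possible iff G is an ancestor of F.
Ancestors of F: {E, F, G, H, N}.
G is among them, so fast-forward is possible.

Yes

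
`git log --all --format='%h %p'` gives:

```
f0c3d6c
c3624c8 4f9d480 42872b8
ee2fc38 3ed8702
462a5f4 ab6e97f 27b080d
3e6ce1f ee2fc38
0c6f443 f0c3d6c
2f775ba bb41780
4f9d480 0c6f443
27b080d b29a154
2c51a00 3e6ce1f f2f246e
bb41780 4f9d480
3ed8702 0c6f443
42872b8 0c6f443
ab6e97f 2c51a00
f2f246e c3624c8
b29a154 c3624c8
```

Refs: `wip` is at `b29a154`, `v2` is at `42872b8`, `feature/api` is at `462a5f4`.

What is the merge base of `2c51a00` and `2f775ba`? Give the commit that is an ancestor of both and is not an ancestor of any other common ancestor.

Ancestors of 2c51a00: {0c6f443, 2c51a00, 3e6ce1f, 3ed8702, 42872b8, 4f9d480, c3624c8, ee2fc38, f0c3d6c, f2f246e}.
Ancestors of 2f775ba: {0c6f443, 2f775ba, 4f9d480, bb41780, f0c3d6c}.
Common ancestors: {0c6f443, 4f9d480, f0c3d6c}.
Among these, 4f9d480 is not an ancestor of any other common ancestor — it is the merge base.

4f9d480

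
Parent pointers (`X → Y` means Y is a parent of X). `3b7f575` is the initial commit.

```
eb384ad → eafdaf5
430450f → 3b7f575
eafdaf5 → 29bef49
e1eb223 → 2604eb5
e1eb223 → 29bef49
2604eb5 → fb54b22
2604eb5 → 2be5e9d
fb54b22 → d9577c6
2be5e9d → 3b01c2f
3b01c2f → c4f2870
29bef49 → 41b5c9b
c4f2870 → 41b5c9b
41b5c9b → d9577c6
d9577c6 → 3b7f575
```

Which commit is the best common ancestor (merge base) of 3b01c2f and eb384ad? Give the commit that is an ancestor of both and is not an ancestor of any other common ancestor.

41b5c9b

Ancestors of 3b01c2f: {3b01c2f, 3b7f575, 41b5c9b, c4f2870, d9577c6}.
Ancestors of eb384ad: {29bef49, 3b7f575, 41b5c9b, d9577c6, eafdaf5, eb384ad}.
Common ancestors: {3b7f575, 41b5c9b, d9577c6}.
Among these, 41b5c9b is not an ancestor of any other common ancestor — it is the merge base.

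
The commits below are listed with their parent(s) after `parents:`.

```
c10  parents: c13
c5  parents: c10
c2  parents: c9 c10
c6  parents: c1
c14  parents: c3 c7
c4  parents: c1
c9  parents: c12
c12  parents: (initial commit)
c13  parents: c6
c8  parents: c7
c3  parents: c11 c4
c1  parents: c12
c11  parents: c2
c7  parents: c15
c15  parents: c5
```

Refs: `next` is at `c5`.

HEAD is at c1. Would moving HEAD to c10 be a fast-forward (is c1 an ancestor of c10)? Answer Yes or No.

Yes

A fast-forward from c1 to c10 is possible iff c1 is an ancestor of c10.
Ancestors of c10: {c1, c10, c12, c13, c6}.
c1 is among them, so fast-forward is possible.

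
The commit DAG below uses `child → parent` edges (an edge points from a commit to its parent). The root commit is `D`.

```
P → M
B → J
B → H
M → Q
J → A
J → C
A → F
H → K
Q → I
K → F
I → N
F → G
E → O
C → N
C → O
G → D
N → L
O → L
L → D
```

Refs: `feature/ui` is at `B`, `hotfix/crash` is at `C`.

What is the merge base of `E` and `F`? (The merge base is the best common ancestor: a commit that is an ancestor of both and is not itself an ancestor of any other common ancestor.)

Ancestors of E: {D, E, L, O}.
Ancestors of F: {D, F, G}.
Common ancestors: {D}.
The only common ancestor is D, so it is the merge base.

D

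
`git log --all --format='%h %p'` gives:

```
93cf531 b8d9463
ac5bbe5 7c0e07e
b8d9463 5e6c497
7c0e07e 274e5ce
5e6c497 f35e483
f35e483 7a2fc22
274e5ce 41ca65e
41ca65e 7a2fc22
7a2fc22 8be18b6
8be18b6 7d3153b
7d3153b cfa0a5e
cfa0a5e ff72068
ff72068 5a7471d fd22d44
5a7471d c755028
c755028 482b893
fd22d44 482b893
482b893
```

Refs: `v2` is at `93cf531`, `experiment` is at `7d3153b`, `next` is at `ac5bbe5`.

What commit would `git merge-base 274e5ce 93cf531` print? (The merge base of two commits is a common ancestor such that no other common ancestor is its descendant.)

Ancestors of 274e5ce: {274e5ce, 41ca65e, 482b893, 5a7471d, 7a2fc22, 7d3153b, 8be18b6, c755028, cfa0a5e, fd22d44, ff72068}.
Ancestors of 93cf531: {482b893, 5a7471d, 5e6c497, 7a2fc22, 7d3153b, 8be18b6, 93cf531, b8d9463, c755028, cfa0a5e, f35e483, fd22d44, ff72068}.
Common ancestors: {482b893, 5a7471d, 7a2fc22, 7d3153b, 8be18b6, c755028, cfa0a5e, fd22d44, ff72068}.
Among these, 7a2fc22 is not an ancestor of any other common ancestor — it is the merge base.

7a2fc22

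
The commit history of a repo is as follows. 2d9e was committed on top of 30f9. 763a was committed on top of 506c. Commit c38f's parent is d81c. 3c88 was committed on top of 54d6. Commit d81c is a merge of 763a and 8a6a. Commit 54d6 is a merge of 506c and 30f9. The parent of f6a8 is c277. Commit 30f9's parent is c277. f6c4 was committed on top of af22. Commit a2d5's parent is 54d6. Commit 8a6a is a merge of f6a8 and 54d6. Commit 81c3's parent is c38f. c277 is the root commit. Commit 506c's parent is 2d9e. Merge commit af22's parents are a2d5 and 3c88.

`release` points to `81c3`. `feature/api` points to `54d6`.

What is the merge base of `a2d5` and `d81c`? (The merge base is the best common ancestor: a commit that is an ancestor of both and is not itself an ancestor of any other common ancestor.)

54d6

Ancestors of a2d5: {2d9e, 30f9, 506c, 54d6, a2d5, c277}.
Ancestors of d81c: {2d9e, 30f9, 506c, 54d6, 763a, 8a6a, c277, d81c, f6a8}.
Common ancestors: {2d9e, 30f9, 506c, 54d6, c277}.
Among these, 54d6 is not an ancestor of any other common ancestor — it is the merge base.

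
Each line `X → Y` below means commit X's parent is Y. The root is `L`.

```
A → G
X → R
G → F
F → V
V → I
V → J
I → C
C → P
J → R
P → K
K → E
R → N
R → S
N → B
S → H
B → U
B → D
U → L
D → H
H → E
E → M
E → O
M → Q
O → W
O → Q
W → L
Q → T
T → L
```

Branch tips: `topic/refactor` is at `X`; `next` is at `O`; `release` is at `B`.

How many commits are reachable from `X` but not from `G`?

Reachable from X: {B, D, E, H, L, M, N, O, Q, R, S, T, U, W, X}.
Reachable from G: {B, C, D, E, F, G, H, I, J, K, L, M, N, O, P, Q, R, S, T, U, V, W}.
In X's history but not G's: {X} — 1 commit.

1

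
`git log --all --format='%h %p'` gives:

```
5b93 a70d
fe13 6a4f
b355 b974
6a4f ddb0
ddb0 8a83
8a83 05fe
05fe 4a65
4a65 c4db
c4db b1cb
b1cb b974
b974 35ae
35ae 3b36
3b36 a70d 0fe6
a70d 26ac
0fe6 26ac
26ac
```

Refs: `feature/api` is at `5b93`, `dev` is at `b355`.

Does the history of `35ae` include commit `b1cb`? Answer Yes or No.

Ancestors of 35ae: {0fe6, 26ac, 35ae, 3b36, a70d}.
b1cb is not in that set, so it is not an ancestor of 35ae.

No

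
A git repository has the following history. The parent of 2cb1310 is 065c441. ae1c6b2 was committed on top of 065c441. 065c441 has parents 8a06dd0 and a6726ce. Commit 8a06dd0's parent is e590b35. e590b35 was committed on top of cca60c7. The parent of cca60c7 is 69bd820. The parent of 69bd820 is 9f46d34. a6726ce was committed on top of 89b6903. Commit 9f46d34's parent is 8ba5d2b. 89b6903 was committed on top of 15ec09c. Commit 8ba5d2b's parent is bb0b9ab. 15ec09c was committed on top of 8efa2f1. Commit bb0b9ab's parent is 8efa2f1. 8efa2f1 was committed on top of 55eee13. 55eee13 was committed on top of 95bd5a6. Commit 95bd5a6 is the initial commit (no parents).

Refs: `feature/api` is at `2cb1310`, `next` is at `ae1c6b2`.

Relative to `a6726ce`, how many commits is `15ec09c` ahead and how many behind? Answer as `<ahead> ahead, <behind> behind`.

0 ahead, 2 behind

Reachable from 15ec09c: {15ec09c, 55eee13, 8efa2f1, 95bd5a6}.
Reachable from a6726ce: {15ec09c, 55eee13, 89b6903, 8efa2f1, 95bd5a6, a6726ce}.
Only in 15ec09c's history (ahead): {} — 0.
Only in a6726ce's history (behind): {89b6903, a6726ce} — 2.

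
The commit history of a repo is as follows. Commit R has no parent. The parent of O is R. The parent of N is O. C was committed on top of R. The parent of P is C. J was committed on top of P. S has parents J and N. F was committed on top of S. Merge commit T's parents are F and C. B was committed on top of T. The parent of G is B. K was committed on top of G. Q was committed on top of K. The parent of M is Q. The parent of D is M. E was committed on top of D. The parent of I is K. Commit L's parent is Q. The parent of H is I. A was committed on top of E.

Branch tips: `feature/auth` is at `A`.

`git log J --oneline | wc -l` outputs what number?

4

Walking parent pointers from J: reachable set = {C, J, P, R}.
That is 4 commits.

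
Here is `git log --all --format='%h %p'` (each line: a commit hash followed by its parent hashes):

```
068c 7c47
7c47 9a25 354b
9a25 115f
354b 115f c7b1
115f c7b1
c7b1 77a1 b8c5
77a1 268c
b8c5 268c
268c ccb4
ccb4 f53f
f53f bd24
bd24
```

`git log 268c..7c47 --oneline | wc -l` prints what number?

Reachable from 7c47: {115f, 268c, 354b, 77a1, 7c47, 9a25, b8c5, bd24, c7b1, ccb4, f53f}.
Reachable from 268c: {268c, bd24, ccb4, f53f}.
In 7c47's history but not 268c's: {115f, 354b, 77a1, 7c47, 9a25, b8c5, c7b1} — 7 commits.

7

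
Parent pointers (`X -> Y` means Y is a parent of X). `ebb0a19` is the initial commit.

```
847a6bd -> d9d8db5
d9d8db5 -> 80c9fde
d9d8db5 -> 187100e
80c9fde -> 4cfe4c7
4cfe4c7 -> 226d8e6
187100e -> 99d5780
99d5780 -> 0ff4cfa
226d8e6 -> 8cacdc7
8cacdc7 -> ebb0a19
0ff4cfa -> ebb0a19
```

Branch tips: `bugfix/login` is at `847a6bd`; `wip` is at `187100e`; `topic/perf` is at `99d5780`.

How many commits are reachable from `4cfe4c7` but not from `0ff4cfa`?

3

Reachable from 4cfe4c7: {226d8e6, 4cfe4c7, 8cacdc7, ebb0a19}.
Reachable from 0ff4cfa: {0ff4cfa, ebb0a19}.
In 4cfe4c7's history but not 0ff4cfa's: {226d8e6, 4cfe4c7, 8cacdc7} — 3 commits.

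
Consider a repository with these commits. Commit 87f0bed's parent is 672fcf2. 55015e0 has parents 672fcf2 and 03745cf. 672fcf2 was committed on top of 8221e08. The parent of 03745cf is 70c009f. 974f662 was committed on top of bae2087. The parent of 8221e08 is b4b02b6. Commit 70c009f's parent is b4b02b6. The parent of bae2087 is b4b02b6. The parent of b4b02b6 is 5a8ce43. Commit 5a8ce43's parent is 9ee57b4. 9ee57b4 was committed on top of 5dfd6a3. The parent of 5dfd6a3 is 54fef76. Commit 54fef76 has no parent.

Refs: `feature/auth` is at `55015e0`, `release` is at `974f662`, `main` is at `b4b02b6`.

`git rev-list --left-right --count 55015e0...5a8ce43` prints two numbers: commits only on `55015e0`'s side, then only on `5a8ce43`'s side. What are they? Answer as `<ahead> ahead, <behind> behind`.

Reachable from 55015e0: {03745cf, 54fef76, 55015e0, 5a8ce43, 5dfd6a3, 672fcf2, 70c009f, 8221e08, 9ee57b4, b4b02b6}.
Reachable from 5a8ce43: {54fef76, 5a8ce43, 5dfd6a3, 9ee57b4}.
Only in 55015e0's history (ahead): {03745cf, 55015e0, 672fcf2, 70c009f, 8221e08, b4b02b6} — 6.
Only in 5a8ce43's history (behind): {} — 0.

6 ahead, 0 behind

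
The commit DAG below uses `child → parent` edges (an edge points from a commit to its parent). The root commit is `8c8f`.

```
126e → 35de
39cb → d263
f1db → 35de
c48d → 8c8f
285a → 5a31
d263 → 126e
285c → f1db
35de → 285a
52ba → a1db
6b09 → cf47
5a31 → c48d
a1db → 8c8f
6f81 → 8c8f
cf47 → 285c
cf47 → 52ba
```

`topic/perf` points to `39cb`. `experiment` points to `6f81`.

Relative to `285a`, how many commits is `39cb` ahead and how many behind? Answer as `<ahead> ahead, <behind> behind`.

Reachable from 39cb: {126e, 285a, 35de, 39cb, 5a31, 8c8f, c48d, d263}.
Reachable from 285a: {285a, 5a31, 8c8f, c48d}.
Only in 39cb's history (ahead): {126e, 35de, 39cb, d263} — 4.
Only in 285a's history (behind): {} — 0.

4 ahead, 0 behind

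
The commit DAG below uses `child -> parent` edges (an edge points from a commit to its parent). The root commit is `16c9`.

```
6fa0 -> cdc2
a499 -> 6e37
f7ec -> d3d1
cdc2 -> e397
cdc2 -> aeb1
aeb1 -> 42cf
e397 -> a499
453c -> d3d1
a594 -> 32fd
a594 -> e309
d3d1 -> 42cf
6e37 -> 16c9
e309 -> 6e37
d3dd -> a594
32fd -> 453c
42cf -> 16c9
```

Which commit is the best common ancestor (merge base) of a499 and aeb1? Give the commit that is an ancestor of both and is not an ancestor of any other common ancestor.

16c9

Ancestors of a499: {16c9, 6e37, a499}.
Ancestors of aeb1: {16c9, 42cf, aeb1}.
Common ancestors: {16c9}.
The only common ancestor is 16c9, so it is the merge base.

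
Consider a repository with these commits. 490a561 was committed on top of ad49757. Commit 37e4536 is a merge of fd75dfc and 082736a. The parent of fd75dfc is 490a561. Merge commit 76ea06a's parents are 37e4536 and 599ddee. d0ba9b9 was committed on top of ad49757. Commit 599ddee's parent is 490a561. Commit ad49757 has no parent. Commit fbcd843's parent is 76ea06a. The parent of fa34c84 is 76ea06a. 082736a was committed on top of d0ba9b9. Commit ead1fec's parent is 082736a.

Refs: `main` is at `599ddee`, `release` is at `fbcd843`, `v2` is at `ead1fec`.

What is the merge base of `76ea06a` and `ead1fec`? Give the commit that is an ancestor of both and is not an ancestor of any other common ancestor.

082736a

Ancestors of 76ea06a: {082736a, 37e4536, 490a561, 599ddee, 76ea06a, ad49757, d0ba9b9, fd75dfc}.
Ancestors of ead1fec: {082736a, ad49757, d0ba9b9, ead1fec}.
Common ancestors: {082736a, ad49757, d0ba9b9}.
Among these, 082736a is not an ancestor of any other common ancestor — it is the merge base.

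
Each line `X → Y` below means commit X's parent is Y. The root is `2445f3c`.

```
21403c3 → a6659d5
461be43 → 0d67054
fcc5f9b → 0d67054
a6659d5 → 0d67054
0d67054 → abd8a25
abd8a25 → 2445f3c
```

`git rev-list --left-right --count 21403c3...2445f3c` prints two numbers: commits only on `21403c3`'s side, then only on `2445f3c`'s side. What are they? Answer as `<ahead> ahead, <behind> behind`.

Reachable from 21403c3: {0d67054, 21403c3, 2445f3c, a6659d5, abd8a25}.
Reachable from 2445f3c: {2445f3c}.
Only in 21403c3's history (ahead): {0d67054, 21403c3, a6659d5, abd8a25} — 4.
Only in 2445f3c's history (behind): {} — 0.

4 ahead, 0 behind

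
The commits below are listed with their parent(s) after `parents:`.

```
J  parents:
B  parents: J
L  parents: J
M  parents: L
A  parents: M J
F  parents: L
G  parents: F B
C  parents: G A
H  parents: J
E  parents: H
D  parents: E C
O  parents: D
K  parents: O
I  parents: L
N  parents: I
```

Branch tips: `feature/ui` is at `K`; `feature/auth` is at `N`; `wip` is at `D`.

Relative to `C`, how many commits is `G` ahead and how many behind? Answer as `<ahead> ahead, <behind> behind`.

0 ahead, 3 behind

Reachable from G: {B, F, G, J, L}.
Reachable from C: {A, B, C, F, G, J, L, M}.
Only in G's history (ahead): {} — 0.
Only in C's history (behind): {A, C, M} — 3.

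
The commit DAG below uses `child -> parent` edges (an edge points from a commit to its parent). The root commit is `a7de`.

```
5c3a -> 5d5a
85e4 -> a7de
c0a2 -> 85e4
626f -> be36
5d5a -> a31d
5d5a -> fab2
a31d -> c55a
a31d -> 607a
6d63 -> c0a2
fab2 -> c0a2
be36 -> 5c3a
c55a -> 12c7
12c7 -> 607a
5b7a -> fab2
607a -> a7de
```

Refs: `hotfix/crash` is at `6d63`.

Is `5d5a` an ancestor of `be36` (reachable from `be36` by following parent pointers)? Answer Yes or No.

Yes

Ancestors of be36 (commits reachable by following parents): {12c7, 5c3a, 5d5a, 607a, 85e4, a31d, a7de, be36, c0a2, c55a, fab2}.
5d5a is in that set, so it is an ancestor of be36.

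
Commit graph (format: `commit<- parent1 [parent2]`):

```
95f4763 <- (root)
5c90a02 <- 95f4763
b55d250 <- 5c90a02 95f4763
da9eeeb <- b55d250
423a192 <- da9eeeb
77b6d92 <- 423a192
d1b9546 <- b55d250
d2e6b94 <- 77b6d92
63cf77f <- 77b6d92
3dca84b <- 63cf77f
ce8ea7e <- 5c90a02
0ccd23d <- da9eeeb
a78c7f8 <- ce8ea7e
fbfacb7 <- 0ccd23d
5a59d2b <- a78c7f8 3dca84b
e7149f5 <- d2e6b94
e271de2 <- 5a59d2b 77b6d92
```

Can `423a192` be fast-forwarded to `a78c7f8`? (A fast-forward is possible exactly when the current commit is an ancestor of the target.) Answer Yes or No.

A fast-forward from 423a192 to a78c7f8 is possible iff 423a192 is an ancestor of a78c7f8.
Ancestors of a78c7f8: {5c90a02, 95f4763, a78c7f8, ce8ea7e}.
423a192 is not among them, so fast-forward is not possible.

No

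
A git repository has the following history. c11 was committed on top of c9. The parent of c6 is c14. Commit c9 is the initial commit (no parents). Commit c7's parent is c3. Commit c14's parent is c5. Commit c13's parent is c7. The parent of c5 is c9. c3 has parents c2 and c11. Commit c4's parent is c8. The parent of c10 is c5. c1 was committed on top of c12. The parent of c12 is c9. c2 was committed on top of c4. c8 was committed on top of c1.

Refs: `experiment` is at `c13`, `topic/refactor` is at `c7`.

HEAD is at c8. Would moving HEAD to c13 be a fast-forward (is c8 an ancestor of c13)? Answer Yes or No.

Yes

A fast-forward from c8 to c13 is possible iff c8 is an ancestor of c13.
Ancestors of c13: {c1, c11, c12, c13, c2, c3, c4, c7, c8, c9}.
c8 is among them, so fast-forward is possible.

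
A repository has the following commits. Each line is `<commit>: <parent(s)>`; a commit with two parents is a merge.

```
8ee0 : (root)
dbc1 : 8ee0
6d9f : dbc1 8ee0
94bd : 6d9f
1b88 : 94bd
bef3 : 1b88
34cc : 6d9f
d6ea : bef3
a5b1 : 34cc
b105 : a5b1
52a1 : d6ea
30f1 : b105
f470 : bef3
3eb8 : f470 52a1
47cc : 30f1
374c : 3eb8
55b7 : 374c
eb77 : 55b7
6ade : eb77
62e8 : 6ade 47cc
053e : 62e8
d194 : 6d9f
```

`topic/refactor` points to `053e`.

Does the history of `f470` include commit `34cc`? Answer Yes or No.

Ancestors of f470: {1b88, 6d9f, 8ee0, 94bd, bef3, dbc1, f470}.
34cc is not in that set, so it is not an ancestor of f470.

No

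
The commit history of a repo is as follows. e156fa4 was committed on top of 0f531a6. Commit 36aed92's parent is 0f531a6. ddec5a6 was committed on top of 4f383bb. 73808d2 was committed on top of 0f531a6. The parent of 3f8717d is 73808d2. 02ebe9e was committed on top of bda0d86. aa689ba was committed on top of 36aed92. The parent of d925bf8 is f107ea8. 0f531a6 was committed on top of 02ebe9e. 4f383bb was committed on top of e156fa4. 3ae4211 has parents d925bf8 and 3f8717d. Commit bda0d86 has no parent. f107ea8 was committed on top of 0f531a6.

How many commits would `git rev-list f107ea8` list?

4

Walking parent pointers from f107ea8: reachable set = {02ebe9e, 0f531a6, bda0d86, f107ea8}.
That is 4 commits.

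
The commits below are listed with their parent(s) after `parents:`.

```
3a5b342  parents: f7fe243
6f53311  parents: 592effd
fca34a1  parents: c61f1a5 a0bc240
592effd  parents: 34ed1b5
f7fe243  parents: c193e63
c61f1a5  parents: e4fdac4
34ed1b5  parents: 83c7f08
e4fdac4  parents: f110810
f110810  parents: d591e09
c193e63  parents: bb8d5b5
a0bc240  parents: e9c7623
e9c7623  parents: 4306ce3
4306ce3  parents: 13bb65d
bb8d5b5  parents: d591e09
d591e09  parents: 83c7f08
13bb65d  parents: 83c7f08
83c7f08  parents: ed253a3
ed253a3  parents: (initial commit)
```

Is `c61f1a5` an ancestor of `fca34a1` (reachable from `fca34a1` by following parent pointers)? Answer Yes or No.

Ancestors of fca34a1 (commits reachable by following parents): {13bb65d, 4306ce3, 83c7f08, a0bc240, c61f1a5, d591e09, e4fdac4, e9c7623, ed253a3, f110810, fca34a1}.
c61f1a5 is in that set, so it is an ancestor of fca34a1.

Yes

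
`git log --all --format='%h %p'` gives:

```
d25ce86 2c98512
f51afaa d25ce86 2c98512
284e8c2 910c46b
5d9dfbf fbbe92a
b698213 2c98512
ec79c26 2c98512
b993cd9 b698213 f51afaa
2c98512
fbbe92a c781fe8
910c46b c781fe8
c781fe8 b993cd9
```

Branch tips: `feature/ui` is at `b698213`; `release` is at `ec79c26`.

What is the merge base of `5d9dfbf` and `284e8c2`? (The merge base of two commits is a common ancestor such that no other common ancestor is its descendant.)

c781fe8

Ancestors of 5d9dfbf: {2c98512, 5d9dfbf, b698213, b993cd9, c781fe8, d25ce86, f51afaa, fbbe92a}.
Ancestors of 284e8c2: {284e8c2, 2c98512, 910c46b, b698213, b993cd9, c781fe8, d25ce86, f51afaa}.
Common ancestors: {2c98512, b698213, b993cd9, c781fe8, d25ce86, f51afaa}.
Among these, c781fe8 is not an ancestor of any other common ancestor — it is the merge base.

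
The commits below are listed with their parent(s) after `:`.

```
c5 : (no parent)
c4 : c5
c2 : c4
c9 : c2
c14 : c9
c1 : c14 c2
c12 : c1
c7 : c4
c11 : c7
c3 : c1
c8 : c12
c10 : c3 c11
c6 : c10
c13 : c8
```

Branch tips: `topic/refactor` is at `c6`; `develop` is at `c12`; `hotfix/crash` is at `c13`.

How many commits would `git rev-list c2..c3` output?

Reachable from c3: {c1, c14, c2, c3, c4, c5, c9}.
Reachable from c2: {c2, c4, c5}.
In c3's history but not c2's: {c1, c14, c3, c9} — 4 commits.

4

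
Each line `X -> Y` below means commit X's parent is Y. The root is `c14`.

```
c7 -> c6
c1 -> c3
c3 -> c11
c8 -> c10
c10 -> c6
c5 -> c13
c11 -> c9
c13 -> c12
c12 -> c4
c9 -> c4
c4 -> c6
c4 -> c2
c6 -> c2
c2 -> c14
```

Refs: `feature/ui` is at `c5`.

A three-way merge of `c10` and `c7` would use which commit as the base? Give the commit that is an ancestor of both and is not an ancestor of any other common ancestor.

c6

Ancestors of c10: {c10, c14, c2, c6}.
Ancestors of c7: {c14, c2, c6, c7}.
Common ancestors: {c14, c2, c6}.
Among these, c6 is not an ancestor of any other common ancestor — it is the merge base.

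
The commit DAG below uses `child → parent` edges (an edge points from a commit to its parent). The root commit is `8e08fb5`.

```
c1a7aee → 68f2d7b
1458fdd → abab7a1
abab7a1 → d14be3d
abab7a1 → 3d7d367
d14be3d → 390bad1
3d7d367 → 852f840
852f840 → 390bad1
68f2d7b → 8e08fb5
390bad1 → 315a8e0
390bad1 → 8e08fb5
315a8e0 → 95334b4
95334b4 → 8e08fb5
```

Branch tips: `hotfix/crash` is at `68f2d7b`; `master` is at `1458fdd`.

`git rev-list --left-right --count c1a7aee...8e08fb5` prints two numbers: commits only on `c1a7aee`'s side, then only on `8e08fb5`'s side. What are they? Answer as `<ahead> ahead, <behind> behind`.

Reachable from c1a7aee: {68f2d7b, 8e08fb5, c1a7aee}.
Reachable from 8e08fb5: {8e08fb5}.
Only in c1a7aee's history (ahead): {68f2d7b, c1a7aee} — 2.
Only in 8e08fb5's history (behind): {} — 0.

2 ahead, 0 behind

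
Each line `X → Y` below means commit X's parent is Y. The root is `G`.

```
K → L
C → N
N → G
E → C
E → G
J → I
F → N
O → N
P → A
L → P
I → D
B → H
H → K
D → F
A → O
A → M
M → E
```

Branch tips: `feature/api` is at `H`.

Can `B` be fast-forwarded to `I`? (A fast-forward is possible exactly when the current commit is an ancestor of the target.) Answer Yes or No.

No

A fast-forward from B to I is possible iff B is an ancestor of I.
Ancestors of I: {D, F, G, I, N}.
B is not among them, so fast-forward is not possible.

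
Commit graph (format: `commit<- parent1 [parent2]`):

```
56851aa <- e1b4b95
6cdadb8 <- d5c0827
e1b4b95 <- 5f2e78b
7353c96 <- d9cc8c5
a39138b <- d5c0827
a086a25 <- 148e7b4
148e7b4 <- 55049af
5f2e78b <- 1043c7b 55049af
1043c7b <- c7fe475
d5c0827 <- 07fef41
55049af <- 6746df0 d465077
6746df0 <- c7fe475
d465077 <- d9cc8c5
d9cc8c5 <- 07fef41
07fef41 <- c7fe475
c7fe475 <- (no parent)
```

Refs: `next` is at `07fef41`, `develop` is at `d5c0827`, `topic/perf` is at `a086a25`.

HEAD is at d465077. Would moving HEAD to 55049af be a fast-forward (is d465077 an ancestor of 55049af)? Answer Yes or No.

A fast-forward from d465077 to 55049af is possible iff d465077 is an ancestor of 55049af.
Ancestors of 55049af: {07fef41, 55049af, 6746df0, c7fe475, d465077, d9cc8c5}.
d465077 is among them, so fast-forward is possible.

Yes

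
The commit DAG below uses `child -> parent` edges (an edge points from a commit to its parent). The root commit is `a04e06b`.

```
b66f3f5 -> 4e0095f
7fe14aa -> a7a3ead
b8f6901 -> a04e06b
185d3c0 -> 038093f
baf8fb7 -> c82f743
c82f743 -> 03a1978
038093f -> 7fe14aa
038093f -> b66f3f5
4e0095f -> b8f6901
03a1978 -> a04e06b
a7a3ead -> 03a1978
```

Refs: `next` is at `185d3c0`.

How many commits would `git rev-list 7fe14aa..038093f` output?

4

Reachable from 038093f: {038093f, 03a1978, 4e0095f, 7fe14aa, a04e06b, a7a3ead, b66f3f5, b8f6901}.
Reachable from 7fe14aa: {03a1978, 7fe14aa, a04e06b, a7a3ead}.
In 038093f's history but not 7fe14aa's: {038093f, 4e0095f, b66f3f5, b8f6901} — 4 commits.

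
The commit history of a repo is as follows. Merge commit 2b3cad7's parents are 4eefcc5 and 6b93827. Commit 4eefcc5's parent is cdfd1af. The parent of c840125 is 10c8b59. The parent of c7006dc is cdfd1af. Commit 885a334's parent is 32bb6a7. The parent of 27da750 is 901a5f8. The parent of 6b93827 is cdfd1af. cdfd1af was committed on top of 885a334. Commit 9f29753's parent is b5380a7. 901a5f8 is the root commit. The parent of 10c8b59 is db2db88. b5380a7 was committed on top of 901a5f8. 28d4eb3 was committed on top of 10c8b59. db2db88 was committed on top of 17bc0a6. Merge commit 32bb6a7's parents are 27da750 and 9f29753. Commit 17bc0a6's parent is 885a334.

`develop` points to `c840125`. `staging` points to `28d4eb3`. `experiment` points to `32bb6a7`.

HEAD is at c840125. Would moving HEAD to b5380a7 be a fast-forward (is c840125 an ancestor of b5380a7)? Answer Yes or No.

No

A fast-forward from c840125 to b5380a7 is possible iff c840125 is an ancestor of b5380a7.
Ancestors of b5380a7: {901a5f8, b5380a7}.
c840125 is not among them, so fast-forward is not possible.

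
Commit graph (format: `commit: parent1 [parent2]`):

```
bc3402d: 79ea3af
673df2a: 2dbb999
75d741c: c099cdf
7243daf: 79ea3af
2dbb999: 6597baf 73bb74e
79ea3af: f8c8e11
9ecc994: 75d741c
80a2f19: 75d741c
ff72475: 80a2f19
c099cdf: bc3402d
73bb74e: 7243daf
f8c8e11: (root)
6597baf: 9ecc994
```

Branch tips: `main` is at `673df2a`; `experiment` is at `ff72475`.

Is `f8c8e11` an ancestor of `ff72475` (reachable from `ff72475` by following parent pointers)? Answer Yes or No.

Ancestors of ff72475 (commits reachable by following parents): {75d741c, 79ea3af, 80a2f19, bc3402d, c099cdf, f8c8e11, ff72475}.
f8c8e11 is in that set, so it is an ancestor of ff72475.

Yes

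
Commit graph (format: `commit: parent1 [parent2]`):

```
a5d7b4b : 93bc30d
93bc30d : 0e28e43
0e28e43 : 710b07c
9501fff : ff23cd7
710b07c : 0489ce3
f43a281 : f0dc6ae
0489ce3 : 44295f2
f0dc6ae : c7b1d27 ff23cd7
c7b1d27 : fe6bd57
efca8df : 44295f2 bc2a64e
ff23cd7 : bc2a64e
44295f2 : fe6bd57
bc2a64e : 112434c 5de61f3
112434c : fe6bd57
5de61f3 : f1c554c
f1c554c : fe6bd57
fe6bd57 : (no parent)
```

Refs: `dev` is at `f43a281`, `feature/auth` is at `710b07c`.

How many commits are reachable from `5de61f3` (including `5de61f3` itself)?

Walking parent pointers from 5de61f3: reachable set = {5de61f3, f1c554c, fe6bd57}.
That is 3 commits.

3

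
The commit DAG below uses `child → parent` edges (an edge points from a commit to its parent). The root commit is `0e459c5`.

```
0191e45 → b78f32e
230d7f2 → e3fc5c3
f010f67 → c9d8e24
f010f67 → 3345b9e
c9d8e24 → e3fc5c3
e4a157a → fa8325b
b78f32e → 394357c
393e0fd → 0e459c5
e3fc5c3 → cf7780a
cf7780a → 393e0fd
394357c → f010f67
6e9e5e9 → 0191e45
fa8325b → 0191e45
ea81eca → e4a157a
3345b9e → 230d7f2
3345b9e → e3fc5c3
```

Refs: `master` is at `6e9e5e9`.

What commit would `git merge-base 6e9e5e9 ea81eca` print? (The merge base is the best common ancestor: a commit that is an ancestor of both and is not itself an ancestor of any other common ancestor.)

0191e45

Ancestors of 6e9e5e9: {0191e45, 0e459c5, 230d7f2, 3345b9e, 393e0fd, 394357c, 6e9e5e9, b78f32e, c9d8e24, cf7780a, e3fc5c3, f010f67}.
Ancestors of ea81eca: {0191e45, 0e459c5, 230d7f2, 3345b9e, 393e0fd, 394357c, b78f32e, c9d8e24, cf7780a, e3fc5c3, e4a157a, ea81eca, f010f67, fa8325b}.
Common ancestors: {0191e45, 0e459c5, 230d7f2, 3345b9e, 393e0fd, 394357c, b78f32e, c9d8e24, cf7780a, e3fc5c3, f010f67}.
Among these, 0191e45 is not an ancestor of any other common ancestor — it is the merge base.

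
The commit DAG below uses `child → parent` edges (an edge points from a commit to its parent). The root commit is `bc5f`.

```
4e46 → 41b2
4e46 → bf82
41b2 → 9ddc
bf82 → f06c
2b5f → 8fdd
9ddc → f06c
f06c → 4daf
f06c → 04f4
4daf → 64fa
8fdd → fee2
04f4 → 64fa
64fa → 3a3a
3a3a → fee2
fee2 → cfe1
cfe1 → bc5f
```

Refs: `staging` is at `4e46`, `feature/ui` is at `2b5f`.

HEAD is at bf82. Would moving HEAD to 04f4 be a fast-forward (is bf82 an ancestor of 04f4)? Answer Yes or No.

A fast-forward from bf82 to 04f4 is possible iff bf82 is an ancestor of 04f4.
Ancestors of 04f4: {04f4, 3a3a, 64fa, bc5f, cfe1, fee2}.
bf82 is not among them, so fast-forward is not possible.

No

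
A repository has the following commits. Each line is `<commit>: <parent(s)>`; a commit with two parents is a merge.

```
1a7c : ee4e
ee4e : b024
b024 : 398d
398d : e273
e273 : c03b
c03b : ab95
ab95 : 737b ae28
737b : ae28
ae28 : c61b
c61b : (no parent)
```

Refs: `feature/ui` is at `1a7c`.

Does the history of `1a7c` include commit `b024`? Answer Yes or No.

Ancestors of 1a7c (commits reachable by following parents): {1a7c, 398d, 737b, ab95, ae28, b024, c03b, c61b, e273, ee4e}.
b024 is in that set, so it is an ancestor of 1a7c.

Yes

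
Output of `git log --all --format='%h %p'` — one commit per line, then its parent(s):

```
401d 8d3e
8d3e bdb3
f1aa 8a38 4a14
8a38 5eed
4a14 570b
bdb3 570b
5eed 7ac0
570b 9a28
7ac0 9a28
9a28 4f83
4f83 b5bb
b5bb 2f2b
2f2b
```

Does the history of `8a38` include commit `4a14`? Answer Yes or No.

Ancestors of 8a38: {2f2b, 4f83, 5eed, 7ac0, 8a38, 9a28, b5bb}.
4a14 is not in that set, so it is not an ancestor of 8a38.

No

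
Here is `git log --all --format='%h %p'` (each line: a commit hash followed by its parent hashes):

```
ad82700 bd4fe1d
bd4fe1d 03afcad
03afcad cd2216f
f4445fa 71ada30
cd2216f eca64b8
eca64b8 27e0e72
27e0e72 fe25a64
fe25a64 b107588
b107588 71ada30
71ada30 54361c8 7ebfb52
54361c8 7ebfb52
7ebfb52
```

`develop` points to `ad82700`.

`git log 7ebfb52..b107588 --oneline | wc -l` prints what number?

3

Reachable from b107588: {54361c8, 71ada30, 7ebfb52, b107588}.
Reachable from 7ebfb52: {7ebfb52}.
In b107588's history but not 7ebfb52's: {54361c8, 71ada30, b107588} — 3 commits.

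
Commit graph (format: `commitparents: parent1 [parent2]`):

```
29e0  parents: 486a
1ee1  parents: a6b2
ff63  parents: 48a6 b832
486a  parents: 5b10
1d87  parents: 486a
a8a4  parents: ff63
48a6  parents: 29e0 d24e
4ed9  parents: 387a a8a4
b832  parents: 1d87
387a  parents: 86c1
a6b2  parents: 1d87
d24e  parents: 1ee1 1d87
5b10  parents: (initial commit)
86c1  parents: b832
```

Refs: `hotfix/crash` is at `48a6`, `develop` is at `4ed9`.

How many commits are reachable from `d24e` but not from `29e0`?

4

Reachable from d24e: {1d87, 1ee1, 486a, 5b10, a6b2, d24e}.
Reachable from 29e0: {29e0, 486a, 5b10}.
In d24e's history but not 29e0's: {1d87, 1ee1, a6b2, d24e} — 4 commits.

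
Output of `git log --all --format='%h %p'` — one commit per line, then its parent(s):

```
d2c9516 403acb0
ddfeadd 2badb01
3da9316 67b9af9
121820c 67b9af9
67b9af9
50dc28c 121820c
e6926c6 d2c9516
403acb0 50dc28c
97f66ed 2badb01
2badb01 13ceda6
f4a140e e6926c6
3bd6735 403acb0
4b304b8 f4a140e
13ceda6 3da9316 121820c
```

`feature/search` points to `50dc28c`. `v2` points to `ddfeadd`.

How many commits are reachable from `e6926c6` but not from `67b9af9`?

5

Reachable from e6926c6: {121820c, 403acb0, 50dc28c, 67b9af9, d2c9516, e6926c6}.
Reachable from 67b9af9: {67b9af9}.
In e6926c6's history but not 67b9af9's: {121820c, 403acb0, 50dc28c, d2c9516, e6926c6} — 5 commits.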